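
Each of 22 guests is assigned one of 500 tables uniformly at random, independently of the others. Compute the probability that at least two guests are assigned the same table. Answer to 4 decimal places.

0.3742

It's easier to compute the probability that all 22 are distinct.
P(all distinct) = 500/500 · 499/500 · ··· · 479/500 ≈ 0.6258.
So the probability of at least one match is 1 − 0.6258 = 0.3742.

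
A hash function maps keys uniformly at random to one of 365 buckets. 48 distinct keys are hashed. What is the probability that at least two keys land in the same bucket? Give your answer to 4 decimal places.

0.9606

It's easier to compute the probability that all 48 are distinct.
P(all distinct) = 365/365 · 364/365 · ··· · 318/365 ≈ 0.0394.
So the probability of at least one match is 1 − 0.0394 = 0.9606.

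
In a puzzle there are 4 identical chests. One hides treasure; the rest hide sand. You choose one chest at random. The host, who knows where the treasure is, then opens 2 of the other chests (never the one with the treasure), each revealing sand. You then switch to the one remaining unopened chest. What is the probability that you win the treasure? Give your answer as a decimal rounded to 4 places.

Your original chest holds the treasure with probability 1/4, so the other 3 collectively hold it with probability 3/4.
The host can always find 2 empty chests to open, so the reveals don't change that 3/4; it is now spread over the 1 remaining unopened chest.
P(win by switching) = (3/4) · (1/1) = 3/4 ≈ 0.7500.

0.7500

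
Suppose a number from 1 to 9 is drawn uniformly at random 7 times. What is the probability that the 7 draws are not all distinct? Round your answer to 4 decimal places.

0.9621

P(all 7 different) = 9/9 · 8/9 · ··· · 3/9 ≈ 0.0379.
P(at least two equal) = 1 − 0.0379 = 0.9621.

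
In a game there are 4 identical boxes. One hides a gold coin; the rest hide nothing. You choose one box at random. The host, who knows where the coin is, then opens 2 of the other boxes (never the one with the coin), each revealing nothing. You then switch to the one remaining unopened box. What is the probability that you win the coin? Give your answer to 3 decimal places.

0.750

Your original box holds the coin with probability 1/4, so the other 3 collectively hold it with probability 3/4.
The host can always find 2 empty boxes to open, so the reveals don't change that 3/4; it is now spread over the 1 remaining unopened box.
P(win by switching) = (3/4) · (1/1) = 3/4 ≈ 0.750.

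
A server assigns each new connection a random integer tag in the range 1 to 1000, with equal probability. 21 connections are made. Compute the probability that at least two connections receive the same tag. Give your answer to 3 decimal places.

It's easier to compute the probability that all 21 are distinct.
P(all distinct) = 1000/1000 · 999/1000 · ··· · 980/1000 ≈ 0.809.
So the probability of at least one match is 1 − 0.809 = 0.191.

0.191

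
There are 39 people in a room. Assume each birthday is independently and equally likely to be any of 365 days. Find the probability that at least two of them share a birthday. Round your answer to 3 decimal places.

0.878

It's easier to compute the probability that all 39 are distinct.
P(all distinct) = 365/365 · 364/365 · ··· · 327/365 ≈ 0.122.
So the probability of at least one match is 1 − 0.122 = 0.878.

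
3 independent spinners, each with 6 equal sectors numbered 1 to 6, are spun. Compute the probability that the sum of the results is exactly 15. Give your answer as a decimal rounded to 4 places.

0.0463

There are 6^3 = 216 equally likely outcomes.
The number of ordered 3-tuples from {1,…,6} summing to 15 is 10.
P(sum = 15) = 10/216 = 5/108 ≈ 0.0463.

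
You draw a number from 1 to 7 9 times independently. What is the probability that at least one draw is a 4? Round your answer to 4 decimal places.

P(no draw is a 4) = (6/7)^9 ≈ 0.2497.
P(at least one) = 1 − 0.2497 = 0.7503.

0.7503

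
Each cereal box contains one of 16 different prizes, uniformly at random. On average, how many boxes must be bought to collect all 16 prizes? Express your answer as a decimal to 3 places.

After i distinct types are collected, each trial gives a new one with probability (16−i)/16, so the expected wait for the next new type is 16/(16−i).
E = 16/16 + 16/15 + 16/14 + 16/13 + 16/12 + 16/11 + 16/10 + 16/9 + 16/8 + 16/7 + 16/6 + 16/5 + 16/4 + 16/3 + 16/2 + 16/1 = 2436559/45045 ≈ 54.092.

54.092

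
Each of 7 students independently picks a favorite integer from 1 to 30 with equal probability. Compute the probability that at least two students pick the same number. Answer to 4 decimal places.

0.5308

It's easier to compute the probability that all 7 are distinct.
P(all distinct) = 30/30 · 29/30 · ··· · 24/30 ≈ 0.4692.
So the probability of at least one match is 1 − 0.4692 = 0.5308.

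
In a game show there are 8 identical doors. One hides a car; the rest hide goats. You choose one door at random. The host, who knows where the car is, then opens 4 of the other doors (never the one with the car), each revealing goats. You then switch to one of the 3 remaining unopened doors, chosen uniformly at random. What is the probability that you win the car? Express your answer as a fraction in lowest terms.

7/24

Your original door holds the car with probability 1/8, so the other 7 collectively hold it with probability 7/8.
The host can always find 4 empty doors to open, so the reveals don't change that 7/8; it is now spread over the 3 remaining unopened doors.
P(win by switching) = (7/8) · (1/3) = 7/24.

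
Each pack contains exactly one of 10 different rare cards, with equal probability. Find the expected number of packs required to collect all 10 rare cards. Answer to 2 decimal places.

29.29

After i distinct types are collected, each trial gives a new one with probability (10−i)/10, so the expected wait for the next new type is 10/(10−i).
E = 10/10 + 10/9 + 10/8 + 10/7 + 10/6 + 10/5 + 10/4 + 10/3 + 10/2 + 10/1 = 7381/252 ≈ 29.29.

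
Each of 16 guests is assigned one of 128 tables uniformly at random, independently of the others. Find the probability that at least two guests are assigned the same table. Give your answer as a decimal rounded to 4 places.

0.6239

It's easier to compute the probability that all 16 are distinct.
P(all distinct) = 128/128 · 127/128 · ··· · 113/128 ≈ 0.3761.
So the probability of at least one match is 1 − 0.3761 = 0.6239.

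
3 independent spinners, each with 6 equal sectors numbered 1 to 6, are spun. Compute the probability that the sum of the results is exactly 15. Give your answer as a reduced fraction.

There are 6^3 = 216 equally likely outcomes.
The number of ordered 3-tuples from {1,…,6} summing to 15 is 10.
P(sum = 15) = 10/216 = 5/108.

5/108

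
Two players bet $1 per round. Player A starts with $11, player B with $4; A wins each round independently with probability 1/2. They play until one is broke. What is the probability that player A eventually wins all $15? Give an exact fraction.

11/15

With a fair step, P(i) = ½P(i−1) + ½P(i+1) with P(0)=0, P(15)=1 has the linear solution P(i) = i/15.
P(11) = 11/15.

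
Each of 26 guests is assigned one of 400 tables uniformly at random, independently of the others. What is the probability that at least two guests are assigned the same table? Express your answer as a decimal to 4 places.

It's easier to compute the probability that all 26 are distinct.
P(all distinct) = 400/400 · 399/400 · ··· · 375/400 ≈ 0.4359.
So the probability of at least one match is 1 − 0.4359 = 0.5641.

0.5641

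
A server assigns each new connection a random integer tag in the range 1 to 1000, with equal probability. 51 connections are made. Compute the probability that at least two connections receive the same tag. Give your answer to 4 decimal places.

0.7267

It's easier to compute the probability that all 51 are distinct.
P(all distinct) = 1000/1000 · 999/1000 · ··· · 950/1000 ≈ 0.2733.
So the probability of at least one match is 1 − 0.2733 = 0.7267.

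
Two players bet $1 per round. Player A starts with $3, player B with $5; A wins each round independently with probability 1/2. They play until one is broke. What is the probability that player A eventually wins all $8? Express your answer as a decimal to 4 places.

0.3750

With a fair step, P(i) = ½P(i−1) + ½P(i+1) with P(0)=0, P(8)=1 has the linear solution P(i) = i/8.
P(3) = 3/8 ≈ 0.3750.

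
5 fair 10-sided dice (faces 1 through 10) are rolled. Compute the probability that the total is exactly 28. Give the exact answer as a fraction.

There are 10^5 = 100000 equally likely outcomes.
The number of ordered 5-tuples from {1,…,10} summing to 28 is 6000.
P(sum = 28) = 6000/100000 = 3/50.

3/50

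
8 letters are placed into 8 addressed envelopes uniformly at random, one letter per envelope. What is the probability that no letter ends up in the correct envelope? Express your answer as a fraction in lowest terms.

2119/5760

This is the derangement probability: permutations of 8 with no fixed point.
D(8) = 8! · (1 − 1/1! + 1/2! − ··· + (−1)^8/8!) = 14833.
P = 14833/40320 = 2119/5760.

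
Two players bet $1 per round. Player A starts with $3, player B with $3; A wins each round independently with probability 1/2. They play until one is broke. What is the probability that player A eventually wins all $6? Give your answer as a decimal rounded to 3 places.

0.500

With a fair step, P(i) = ½P(i−1) + ½P(i+1) with P(0)=0, P(6)=1 has the linear solution P(i) = i/6.
P(3) = 3/6 = 1/2 ≈ 0.500.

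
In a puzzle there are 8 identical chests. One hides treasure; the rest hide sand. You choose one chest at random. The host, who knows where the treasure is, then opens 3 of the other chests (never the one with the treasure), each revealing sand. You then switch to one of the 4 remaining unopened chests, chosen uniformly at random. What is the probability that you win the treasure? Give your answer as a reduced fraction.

7/32

Your original chest holds the treasure with probability 1/8, so the other 7 collectively hold it with probability 7/8.
The host can always find 3 empty chests to open, so the reveals don't change that 7/8; it is now spread over the 4 remaining unopened chests.
P(win by switching) = (7/8) · (1/4) = 7/32.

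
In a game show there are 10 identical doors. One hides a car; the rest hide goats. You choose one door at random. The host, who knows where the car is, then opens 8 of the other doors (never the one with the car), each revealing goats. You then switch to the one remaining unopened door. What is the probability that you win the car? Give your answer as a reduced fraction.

9/10

Your original door holds the car with probability 1/10, so the other 9 collectively hold it with probability 9/10.
The host can always find 8 empty doors to open, so the reveals don't change that 9/10; it is now spread over the 1 remaining unopened door.
P(win by switching) = (9/10) · (1/1) = 9/10.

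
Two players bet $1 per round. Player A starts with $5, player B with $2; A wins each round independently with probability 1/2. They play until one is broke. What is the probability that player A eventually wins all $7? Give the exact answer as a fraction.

With a fair step, P(i) = ½P(i−1) + ½P(i+1) with P(0)=0, P(7)=1 has the linear solution P(i) = i/7.
P(5) = 5/7.

5/7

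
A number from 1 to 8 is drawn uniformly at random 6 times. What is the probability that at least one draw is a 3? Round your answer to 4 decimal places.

P(no draw is a 3) = (7/8)^6 ≈ 0.4488.
P(at least one) = 1 − 0.4488 = 0.5512.

0.5512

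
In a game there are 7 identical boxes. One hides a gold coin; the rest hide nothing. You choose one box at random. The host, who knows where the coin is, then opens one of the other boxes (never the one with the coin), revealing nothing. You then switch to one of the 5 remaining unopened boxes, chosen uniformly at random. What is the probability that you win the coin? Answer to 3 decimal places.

0.171

Your original box holds the coin with probability 1/7, so the other 6 collectively hold it with probability 6/7.
The host can always find an empty box to open, so this doesn't change that 6/7; it is now spread over the 5 remaining unopened boxes.
P(win by switching) = (6/7) · (1/5) = 6/35 ≈ 0.171.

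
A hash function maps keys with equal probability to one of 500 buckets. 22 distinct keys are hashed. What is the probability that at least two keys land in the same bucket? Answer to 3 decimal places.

0.374

It's easier to compute the probability that all 22 are distinct.
P(all distinct) = 500/500 · 499/500 · ··· · 479/500 ≈ 0.626.
So the probability of at least one match is 1 − 0.626 = 0.374.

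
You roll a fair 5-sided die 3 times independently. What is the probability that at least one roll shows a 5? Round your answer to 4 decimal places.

P(no roll shows a 5) = (4/5)^3 ≈ 0.5120.
P(at least one) = 1 − 0.5120 = 0.4880.

0.4880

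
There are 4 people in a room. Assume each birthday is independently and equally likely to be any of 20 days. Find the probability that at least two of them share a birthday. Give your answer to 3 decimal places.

0.273

It's easier to compute the probability that all 4 are distinct.
P(all distinct) = 20/20 · 19/20 · ··· · 17/20 ≈ 0.727.
So the probability of at least one match is 1 − 0.727 = 0.273.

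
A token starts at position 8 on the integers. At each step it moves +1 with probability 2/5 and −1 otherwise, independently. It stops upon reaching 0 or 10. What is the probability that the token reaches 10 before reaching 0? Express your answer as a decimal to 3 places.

0.435

Let r = q/p = (3/5)/(2/5) = 3/2. The recurrence P(i) = p·P(i+1) + q·P(i−1) with P(0)=0, P(10)=1 gives P(i) = (1 − r^i)/(1 − r^10).
P(8) = (1 − (3/2)^8) / (1 − (3/2)^10) = 5044/11605 ≈ 0.435.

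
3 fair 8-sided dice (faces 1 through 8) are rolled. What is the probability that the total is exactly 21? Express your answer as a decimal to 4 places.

0.0195

There are 8^3 = 512 equally likely outcomes.
The number of ordered 3-tuples from {1,…,8} summing to 21 is 10.
P(sum = 21) = 10/512 = 5/256 ≈ 0.0195.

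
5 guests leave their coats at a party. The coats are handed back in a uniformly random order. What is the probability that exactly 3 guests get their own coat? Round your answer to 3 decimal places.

Choose which 3 of the 5 are fixed: C(5,3) = 10 ways.
The remaining 2 must have no fixed point: D(2) = 1.
P = 10·1/120 = 1/12 ≈ 0.083.

0.083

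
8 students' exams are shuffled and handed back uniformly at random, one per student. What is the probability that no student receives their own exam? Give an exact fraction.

This is the derangement probability: permutations of 8 with no fixed point.
D(8) = 8! · (1 − 1/1! + 1/2! − ··· + (−1)^8/8!) = 14833.
P = 14833/40320 = 2119/5760.

2119/5760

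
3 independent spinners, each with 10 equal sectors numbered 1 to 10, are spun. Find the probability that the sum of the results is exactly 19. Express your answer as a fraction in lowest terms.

69/1000

There are 10^3 = 1000 equally likely outcomes.
The number of ordered 3-tuples from {1,…,10} summing to 19 is 69.
P(sum = 19) = 69/1000.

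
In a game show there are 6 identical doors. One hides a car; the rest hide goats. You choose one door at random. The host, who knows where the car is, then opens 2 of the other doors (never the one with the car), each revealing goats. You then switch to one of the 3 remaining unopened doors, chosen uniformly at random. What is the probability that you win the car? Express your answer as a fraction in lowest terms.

Your original door holds the car with probability 1/6, so the other 5 collectively hold it with probability 5/6.
The host can always find 2 empty doors to open, so the reveals don't change that 5/6; it is now spread over the 3 remaining unopened doors.
P(win by switching) = (5/6) · (1/3) = 5/18.

5/18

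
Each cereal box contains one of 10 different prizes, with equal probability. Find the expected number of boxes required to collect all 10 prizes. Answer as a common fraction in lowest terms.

7381/252

After i distinct types are collected, each trial gives a new one with probability (10−i)/10, so the expected wait for the next new type is 10/(10−i).
E = 10/10 + 10/9 + 10/8 + 10/7 + 10/6 + 10/5 + 10/4 + 10/3 + 10/2 + 10/1 = 7381/252.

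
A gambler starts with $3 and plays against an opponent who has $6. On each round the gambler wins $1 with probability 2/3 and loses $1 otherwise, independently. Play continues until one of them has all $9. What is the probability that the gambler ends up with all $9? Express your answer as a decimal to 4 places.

0.8767

Let r = q/p = (1/3)/(2/3) = 1/2. The recurrence P(i) = p·P(i+1) + q·P(i−1) with P(0)=0, P(9)=1 gives P(i) = (1 − r^i)/(1 − r^9).
P(3) = (1 − (1/2)^3) / (1 − (1/2)^9) = 64/73 ≈ 0.8767.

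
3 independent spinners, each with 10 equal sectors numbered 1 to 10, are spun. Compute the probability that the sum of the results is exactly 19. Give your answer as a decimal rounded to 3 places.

There are 10^3 = 1000 equally likely outcomes.
The number of ordered 3-tuples from {1,…,10} summing to 19 is 69.
P(sum = 19) = 69/1000 ≈ 0.069.

0.069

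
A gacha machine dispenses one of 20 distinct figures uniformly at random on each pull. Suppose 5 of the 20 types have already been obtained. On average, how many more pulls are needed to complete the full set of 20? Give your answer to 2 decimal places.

Starting from 5 distinct types, each trial gives a new one with probability (20−i)/20 when i types are held, so the wait for the next new type is 20/(20−i).
E = 20/15 + 20/14 + 20/13 + 20/12 + 20/11 + 20/10 + 20/9 + 20/8 + 20/7 + 20/6 + 20/5 + 20/4 + 20/3 + 20/2 + 20/1 = 1195757/18018 ≈ 66.36.

66.36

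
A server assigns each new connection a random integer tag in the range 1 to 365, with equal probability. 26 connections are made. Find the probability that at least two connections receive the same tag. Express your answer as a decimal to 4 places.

It's easier to compute the probability that all 26 are distinct.
P(all distinct) = 365/365 · 364/365 · ··· · 340/365 ≈ 0.4018.
So the probability of at least one match is 1 − 0.4018 = 0.5982.

0.5982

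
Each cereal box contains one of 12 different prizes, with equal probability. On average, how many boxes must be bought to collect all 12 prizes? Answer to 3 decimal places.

37.239

After i distinct types are collected, each trial gives a new one with probability (12−i)/12, so the expected wait for the next new type is 12/(12−i).
E = 12/12 + 12/11 + 12/10 + 12/9 + 12/8 + 12/7 + 12/6 + 12/5 + 12/4 + 12/3 + 12/2 + 12/1 = 86021/2310 ≈ 37.239.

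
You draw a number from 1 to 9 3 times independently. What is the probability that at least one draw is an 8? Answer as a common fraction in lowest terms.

217/729

P(no draw is an 8) = (8/9)^3 = 512/729.
P(at least one) = 1 − 512/729 = 217/729.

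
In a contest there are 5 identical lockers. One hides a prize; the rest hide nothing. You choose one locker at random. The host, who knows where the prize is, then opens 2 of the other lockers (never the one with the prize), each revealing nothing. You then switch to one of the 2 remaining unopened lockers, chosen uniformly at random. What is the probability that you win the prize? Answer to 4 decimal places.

Your original locker holds the prize with probability 1/5, so the other 4 collectively hold it with probability 4/5.
The host can always find 2 empty lockers to open, so the reveals don't change that 4/5; it is now spread over the 2 remaining unopened lockers.
P(win by switching) = (4/5) · (1/2) = 2/5 ≈ 0.4000.

0.4000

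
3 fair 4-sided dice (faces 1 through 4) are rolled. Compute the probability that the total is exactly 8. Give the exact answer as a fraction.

3/16

There are 4^3 = 64 equally likely outcomes.
The number of ordered 3-tuples from {1,…,4} summing to 8 is 12.
P(sum = 8) = 12/64 = 3/16.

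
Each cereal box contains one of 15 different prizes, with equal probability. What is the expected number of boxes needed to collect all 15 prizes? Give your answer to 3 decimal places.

After i distinct types are collected, each trial gives a new one with probability (15−i)/15, so the expected wait for the next new type is 15/(15−i).
E = 15/15 + 15/14 + 15/13 + 15/12 + 15/11 + 15/10 + 15/9 + 15/8 + 15/7 + 15/6 + 15/5 + 15/4 + 15/3 + 15/2 + 15/1 = 1195757/24024 ≈ 49.773.

49.773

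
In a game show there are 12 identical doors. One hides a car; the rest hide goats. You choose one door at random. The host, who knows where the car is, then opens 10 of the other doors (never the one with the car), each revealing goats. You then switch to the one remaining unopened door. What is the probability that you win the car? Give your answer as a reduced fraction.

11/12

Your original door holds the car with probability 1/12, so the other 11 collectively hold it with probability 11/12.
The host can always find 10 empty doors to open, so the reveals don't change that 11/12; it is now spread over the 1 remaining unopened door.
P(win by switching) = (11/12) · (1/1) = 11/12.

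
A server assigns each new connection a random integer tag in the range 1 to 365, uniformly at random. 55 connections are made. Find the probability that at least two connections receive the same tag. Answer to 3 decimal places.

It's easier to compute the probability that all 55 are distinct.
P(all distinct) = 365/365 · 364/365 · ··· · 311/365 ≈ 0.014.
So the probability of at least one match is 1 − 0.014 = 0.986.

0.986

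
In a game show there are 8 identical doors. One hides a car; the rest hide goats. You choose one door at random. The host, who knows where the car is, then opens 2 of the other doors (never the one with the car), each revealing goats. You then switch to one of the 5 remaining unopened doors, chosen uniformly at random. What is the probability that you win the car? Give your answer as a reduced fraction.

Your original door holds the car with probability 1/8, so the other 7 collectively hold it with probability 7/8.
The host can always find 2 empty doors to open, so the reveals don't change that 7/8; it is now spread over the 5 remaining unopened doors.
P(win by switching) = (7/8) · (1/5) = 7/40.

7/40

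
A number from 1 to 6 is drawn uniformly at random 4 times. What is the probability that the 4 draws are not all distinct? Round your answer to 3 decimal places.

0.722

P(all 4 different) = 6/6 · 5/6 · ··· · 3/6 ≈ 0.278.
P(at least two equal) = 1 − 0.278 = 0.722.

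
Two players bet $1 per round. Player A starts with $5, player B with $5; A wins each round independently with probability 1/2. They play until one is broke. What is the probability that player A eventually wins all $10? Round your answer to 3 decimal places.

0.500

With a fair step, P(i) = ½P(i−1) + ½P(i+1) with P(0)=0, P(10)=1 has the linear solution P(i) = i/10.
P(5) = 5/10 = 1/2 ≈ 0.500.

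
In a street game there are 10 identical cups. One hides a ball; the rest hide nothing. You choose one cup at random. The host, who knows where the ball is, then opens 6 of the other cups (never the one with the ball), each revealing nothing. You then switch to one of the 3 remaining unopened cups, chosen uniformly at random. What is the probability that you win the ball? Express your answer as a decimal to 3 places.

0.300

Your original cup holds the ball with probability 1/10, so the other 9 collectively hold it with probability 9/10.
The host can always find 6 empty cups to open, so the reveals don't change that 9/10; it is now spread over the 3 remaining unopened cups.
P(win by switching) = (9/10) · (1/3) = 3/10 ≈ 0.300.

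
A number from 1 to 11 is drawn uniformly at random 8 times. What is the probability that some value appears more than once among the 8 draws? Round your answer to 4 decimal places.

0.9690

P(all 8 different) = 11/11 · 10/11 · ··· · 4/11 ≈ 0.0310.
P(at least two equal) = 1 − 0.0310 = 0.9690.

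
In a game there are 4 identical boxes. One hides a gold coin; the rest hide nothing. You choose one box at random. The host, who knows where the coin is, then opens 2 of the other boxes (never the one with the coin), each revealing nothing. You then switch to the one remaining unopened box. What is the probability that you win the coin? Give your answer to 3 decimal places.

0.750

Your original box holds the coin with probability 1/4, so the other 3 collectively hold it with probability 3/4.
The host can always find 2 empty boxes to open, so the reveals don't change that 3/4; it is now spread over the 1 remaining unopened box.
P(win by switching) = (3/4) · (1/1) = 3/4 ≈ 0.750.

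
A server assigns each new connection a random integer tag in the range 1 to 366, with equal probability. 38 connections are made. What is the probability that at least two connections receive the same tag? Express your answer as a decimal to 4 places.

It's easier to compute the probability that all 38 are distinct.
P(all distinct) = 366/366 · 365/366 · ··· · 329/366 ≈ 0.1367.
So the probability of at least one match is 1 − 0.1367 = 0.8633.

0.8633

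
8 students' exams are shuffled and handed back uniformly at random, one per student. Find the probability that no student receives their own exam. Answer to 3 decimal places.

This is the derangement probability: permutations of 8 with no fixed point.
D(8) = 8! · (1 − 1/1! + 1/2! − ··· + (−1)^8/8!) = 14833.
P = 14833/40320 = 2119/5760 ≈ 0.368.

0.368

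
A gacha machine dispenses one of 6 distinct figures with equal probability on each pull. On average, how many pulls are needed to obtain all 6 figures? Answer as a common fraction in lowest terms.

147/10

After i distinct types are collected, each trial gives a new one with probability (6−i)/6, so the expected wait for the next new type is 6/(6−i).
E = 6/6 + 6/5 + 6/4 + 6/3 + 6/2 + 6/1 = 147/10.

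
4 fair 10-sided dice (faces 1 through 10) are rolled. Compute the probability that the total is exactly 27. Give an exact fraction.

6/125

There are 10^4 = 10000 equally likely outcomes.
The number of ordered 4-tuples from {1,…,10} summing to 27 is 480.
P(sum = 27) = 480/10000 = 6/125.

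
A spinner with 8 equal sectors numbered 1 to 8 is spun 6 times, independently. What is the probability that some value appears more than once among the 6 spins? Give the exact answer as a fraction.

3781/4096

P(all 6 different) = 8/8 · 7/8 · ··· · 3/8 = 315/4096.
P(at least two equal) = 1 − 315/4096 = 3781/4096.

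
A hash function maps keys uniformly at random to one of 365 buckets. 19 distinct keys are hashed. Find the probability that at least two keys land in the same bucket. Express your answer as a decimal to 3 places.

0.379

It's easier to compute the probability that all 19 are distinct.
P(all distinct) = 365/365 · 364/365 · ··· · 347/365 ≈ 0.621.
So the probability of at least one match is 1 − 0.621 = 0.379.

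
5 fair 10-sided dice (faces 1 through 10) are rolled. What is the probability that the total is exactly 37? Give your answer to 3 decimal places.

There are 10^5 = 100000 equally likely outcomes.
The number of ordered 5-tuples from {1,…,10} summing to 37 is 2205.
P(sum = 37) = 2205/100000 = 441/20000 ≈ 0.022.

0.022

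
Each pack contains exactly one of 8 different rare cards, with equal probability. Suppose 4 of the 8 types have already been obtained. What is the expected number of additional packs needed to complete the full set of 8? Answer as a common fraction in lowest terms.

Starting from 4 distinct types, each trial gives a new one with probability (8−i)/8 when i types are held, so the wait for the next new type is 8/(8−i).
E = 8/4 + 8/3 + 8/2 + 8/1 = 50/3.

50/3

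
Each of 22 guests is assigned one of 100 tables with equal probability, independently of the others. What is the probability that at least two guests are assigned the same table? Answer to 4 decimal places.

0.9176

It's easier to compute the probability that all 22 are distinct.
P(all distinct) = 100/100 · 99/100 · ··· · 79/100 ≈ 0.0824.
So the probability of at least one match is 1 − 0.0824 = 0.9176.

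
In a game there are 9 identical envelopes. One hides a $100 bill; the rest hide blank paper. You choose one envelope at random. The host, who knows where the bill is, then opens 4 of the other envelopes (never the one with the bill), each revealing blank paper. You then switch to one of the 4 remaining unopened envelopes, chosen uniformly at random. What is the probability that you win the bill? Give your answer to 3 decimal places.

0.222

Your original envelope holds the bill with probability 1/9, so the other 8 collectively hold it with probability 8/9.
The host can always find 4 empty envelopes to open, so the reveals don't change that 8/9; it is now spread over the 4 remaining unopened envelopes.
P(win by switching) = (8/9) · (1/4) = 2/9 ≈ 0.222.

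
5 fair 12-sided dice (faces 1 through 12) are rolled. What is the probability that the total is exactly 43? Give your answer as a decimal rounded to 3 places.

0.022

There are 12^5 = 248832 equally likely outcomes.
The number of ordered 5-tuples from {1,…,12} summing to 43 is 5355.
P(sum = 43) = 5355/248832 = 595/27648 ≈ 0.022.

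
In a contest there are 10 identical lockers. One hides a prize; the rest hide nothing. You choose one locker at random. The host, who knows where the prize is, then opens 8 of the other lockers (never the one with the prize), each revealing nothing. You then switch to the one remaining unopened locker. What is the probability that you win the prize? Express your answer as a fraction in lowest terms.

Your original locker holds the prize with probability 1/10, so the other 9 collectively hold it with probability 9/10.
The host can always find 8 empty lockers to open, so the reveals don't change that 9/10; it is now spread over the 1 remaining unopened locker.
P(win by switching) = (9/10) · (1/1) = 9/10.

9/10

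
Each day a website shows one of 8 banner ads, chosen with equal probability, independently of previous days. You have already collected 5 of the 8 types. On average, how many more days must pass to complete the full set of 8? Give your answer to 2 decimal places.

Starting from 5 distinct types, each trial gives a new one with probability (8−i)/8 when i types are held, so the wait for the next new type is 8/(8−i).
E = 8/3 + 8/2 + 8/1 = 44/3 ≈ 14.67.

14.67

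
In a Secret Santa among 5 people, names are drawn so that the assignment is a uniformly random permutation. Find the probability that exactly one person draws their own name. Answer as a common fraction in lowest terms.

3/8

Choose which one is fixed: C(5,1) = 5 ways.
The remaining 4 must have no fixed point: D(4) = 9.
P = 5·9/120 = 3/8.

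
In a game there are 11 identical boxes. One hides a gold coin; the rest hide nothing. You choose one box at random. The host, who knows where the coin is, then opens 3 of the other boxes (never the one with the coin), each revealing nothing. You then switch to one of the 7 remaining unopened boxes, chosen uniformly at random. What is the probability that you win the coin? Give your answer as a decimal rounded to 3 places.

Your original box holds the coin with probability 1/11, so the other 10 collectively hold it with probability 10/11.
The host can always find 3 empty boxes to open, so the reveals don't change that 10/11; it is now spread over the 7 remaining unopened boxes.
P(win by switching) = (10/11) · (1/7) = 10/77 ≈ 0.130.

0.130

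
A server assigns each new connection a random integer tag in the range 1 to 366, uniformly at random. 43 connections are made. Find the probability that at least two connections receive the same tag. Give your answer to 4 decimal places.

0.9234

It's easier to compute the probability that all 43 are distinct.
P(all distinct) = 366/366 · 365/366 · ··· · 324/366 ≈ 0.0766.
So the probability of at least one match is 1 − 0.0766 = 0.9234.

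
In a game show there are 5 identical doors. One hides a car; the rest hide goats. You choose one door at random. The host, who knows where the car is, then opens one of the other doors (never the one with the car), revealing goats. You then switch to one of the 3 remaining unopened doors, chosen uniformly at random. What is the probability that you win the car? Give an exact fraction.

4/15

Your original door holds the car with probability 1/5, so the other 4 collectively hold it with probability 4/5.
The host can always find an empty door to open, so this doesn't change that 4/5; it is now spread over the 3 remaining unopened doors.
P(win by switching) = (4/5) · (1/3) = 4/15.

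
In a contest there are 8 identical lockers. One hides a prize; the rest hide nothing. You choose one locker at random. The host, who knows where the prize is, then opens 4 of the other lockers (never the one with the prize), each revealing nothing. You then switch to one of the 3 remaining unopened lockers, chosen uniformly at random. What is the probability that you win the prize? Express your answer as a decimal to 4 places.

Your original locker holds the prize with probability 1/8, so the other 7 collectively hold it with probability 7/8.
The host can always find 4 empty lockers to open, so the reveals don't change that 7/8; it is now spread over the 3 remaining unopened lockers.
P(win by switching) = (7/8) · (1/3) = 7/24 ≈ 0.2917.

0.2917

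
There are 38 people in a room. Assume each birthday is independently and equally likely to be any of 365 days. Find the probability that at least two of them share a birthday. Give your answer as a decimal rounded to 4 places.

It's easier to compute the probability that all 38 are distinct.
P(all distinct) = 365/365 · 364/365 · ··· · 328/365 ≈ 0.1359.
So the probability of at least one match is 1 − 0.1359 = 0.8641.

0.8641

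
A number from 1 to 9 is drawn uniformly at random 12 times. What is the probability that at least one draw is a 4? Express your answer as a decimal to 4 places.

P(no draw is a 4) = (8/9)^12 ≈ 0.2433.
P(at least one) = 1 − 0.2433 = 0.7567.

0.7567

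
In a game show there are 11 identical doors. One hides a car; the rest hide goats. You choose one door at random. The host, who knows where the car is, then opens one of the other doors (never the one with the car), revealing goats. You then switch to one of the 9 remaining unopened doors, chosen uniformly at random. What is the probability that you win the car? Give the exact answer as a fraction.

10/99

Your original door holds the car with probability 1/11, so the other 10 collectively hold it with probability 10/11.
The host can always find an empty door to open, so this doesn't change that 10/11; it is now spread over the 9 remaining unopened doors.
P(win by switching) = (10/11) · (1/9) = 10/99.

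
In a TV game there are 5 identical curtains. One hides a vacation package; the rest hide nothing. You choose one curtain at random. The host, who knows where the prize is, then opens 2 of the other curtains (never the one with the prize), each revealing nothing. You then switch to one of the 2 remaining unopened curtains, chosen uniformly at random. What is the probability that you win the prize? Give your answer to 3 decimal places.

0.400

Your original curtain holds the prize with probability 1/5, so the other 4 collectively hold it with probability 4/5.
The host can always find 2 empty curtains to open, so the reveals don't change that 4/5; it is now spread over the 2 remaining unopened curtains.
P(win by switching) = (4/5) · (1/2) = 2/5 ≈ 0.400.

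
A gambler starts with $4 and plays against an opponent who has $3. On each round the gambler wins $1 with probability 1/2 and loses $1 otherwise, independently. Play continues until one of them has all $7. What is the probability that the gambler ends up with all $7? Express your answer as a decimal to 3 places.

With a fair step, P(i) = ½P(i−1) + ½P(i+1) with P(0)=0, P(7)=1 has the linear solution P(i) = i/7.
P(4) = 4/7 ≈ 0.571.

0.571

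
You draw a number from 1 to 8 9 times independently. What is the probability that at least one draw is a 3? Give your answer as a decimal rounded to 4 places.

0.6993

P(no draw is a 3) = (7/8)^9 ≈ 0.3007.
P(at least one) = 1 − 0.3007 = 0.6993.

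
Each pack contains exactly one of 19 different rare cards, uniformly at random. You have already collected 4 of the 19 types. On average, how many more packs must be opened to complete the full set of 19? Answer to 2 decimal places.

Starting from 4 distinct types, each trial gives a new one with probability (19−i)/19 when i types are held, so the wait for the next new type is 19/(19−i).
E = 19/15 + 19/14 + 19/13 + 19/12 + 19/11 + 19/10 + 19/9 + 19/8 + 19/7 + 19/6 + 19/5 + 19/4 + 19/3 + 19/2 + 19/1 = 22719383/360360 ≈ 63.05.

63.05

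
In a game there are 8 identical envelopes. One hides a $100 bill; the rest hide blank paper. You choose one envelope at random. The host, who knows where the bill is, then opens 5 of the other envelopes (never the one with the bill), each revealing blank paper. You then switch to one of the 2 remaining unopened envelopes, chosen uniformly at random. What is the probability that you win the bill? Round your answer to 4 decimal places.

0.4375

Your original envelope holds the bill with probability 1/8, so the other 7 collectively hold it with probability 7/8.
The host can always find 5 empty envelopes to open, so the reveals don't change that 7/8; it is now spread over the 2 remaining unopened envelopes.
P(win by switching) = (7/8) · (1/2) = 7/16 ≈ 0.4375.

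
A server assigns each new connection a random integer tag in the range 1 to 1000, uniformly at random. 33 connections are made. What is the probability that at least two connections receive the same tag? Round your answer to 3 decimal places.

0.414

It's easier to compute the probability that all 33 are distinct.
P(all distinct) = 1000/1000 · 999/1000 · ··· · 968/1000 ≈ 0.586.
So the probability of at least one match is 1 − 0.586 = 0.414.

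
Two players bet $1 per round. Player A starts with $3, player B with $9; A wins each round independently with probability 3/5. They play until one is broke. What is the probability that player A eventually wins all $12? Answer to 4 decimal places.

0.7092

Let r = q/p = (2/5)/(3/5) = 2/3. The recurrence P(i) = p·P(i+1) + q·P(i−1) with P(0)=0, P(12)=1 gives P(i) = (1 − r^i)/(1 − r^12).
P(3) = (1 − (2/3)^3) / (1 − (2/3)^12) = 19683/27755 ≈ 0.7092.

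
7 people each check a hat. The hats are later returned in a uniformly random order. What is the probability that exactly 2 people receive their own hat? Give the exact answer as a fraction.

11/60

Choose which 2 of the 7 are fixed: C(7,2) = 21 ways.
The remaining 5 must have no fixed point: D(5) = 44.
P = 21·44/5040 = 11/60.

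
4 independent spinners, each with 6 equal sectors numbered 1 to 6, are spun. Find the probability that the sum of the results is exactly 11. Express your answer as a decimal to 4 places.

There are 6^4 = 1296 equally likely outcomes.
The number of ordered 4-tuples from {1,…,6} summing to 11 is 104.
P(sum = 11) = 104/1296 = 13/162 ≈ 0.0802.

0.0802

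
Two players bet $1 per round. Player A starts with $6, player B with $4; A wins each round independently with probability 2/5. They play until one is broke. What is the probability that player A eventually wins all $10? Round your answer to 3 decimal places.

0.183

Let r = q/p = (3/5)/(2/5) = 3/2. The recurrence P(i) = p·P(i+1) + q·P(i−1) with P(0)=0, P(10)=1 gives P(i) = (1 − r^i)/(1 − r^10).
P(6) = (1 − (3/2)^6) / (1 − (3/2)^10) = 2128/11605 ≈ 0.183.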